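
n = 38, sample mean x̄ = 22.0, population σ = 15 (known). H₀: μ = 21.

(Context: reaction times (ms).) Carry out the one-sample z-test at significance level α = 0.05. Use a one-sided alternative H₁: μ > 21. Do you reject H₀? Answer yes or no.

SE = σ/√n = 15/√38 = 2.4333
z = (x̄−μ₀)/SE = (22.0−21)/2.4333 = 0.4110
p-value (one-sided, H₁ greater) = 0.34055
At α=0.05: p ≥ α → fail to reject H₀

reject H₀: no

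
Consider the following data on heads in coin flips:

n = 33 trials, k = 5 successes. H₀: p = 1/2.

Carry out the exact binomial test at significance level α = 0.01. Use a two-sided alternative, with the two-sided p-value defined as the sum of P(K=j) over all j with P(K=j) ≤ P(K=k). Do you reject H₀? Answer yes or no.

reject H₀: yes

Exact binomial: n=33, k=5, p₀=1/2=0.5000
P(X=j) = C(n,j)·p₀^j·(1−p₀)^(n−j); p = Σ P(X=j) over j with P(X=j) ≤ P(X=5)
p-value (two-sided) = 0.00007
At α=0.01: p < α → reject H₀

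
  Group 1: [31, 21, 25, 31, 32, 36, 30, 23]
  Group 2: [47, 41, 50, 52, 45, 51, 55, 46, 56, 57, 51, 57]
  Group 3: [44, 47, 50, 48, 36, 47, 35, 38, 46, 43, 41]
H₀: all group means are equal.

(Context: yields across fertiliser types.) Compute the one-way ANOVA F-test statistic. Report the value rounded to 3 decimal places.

Group means [28.62, 50.67, 43.18], grand mean 42.323
SSB = Σnᵢ(x̄ᵢ−x̄)² = 2344.596; SSW = ΣΣ(x−x̄ᵢ)² = 730.178
MSB = 2344.596/2 = 1172.2981; MSW = 730.178/28 = 26.0778
F = MSB/MSW = 44.9539
df = (2, 28)

test statistic = 44.954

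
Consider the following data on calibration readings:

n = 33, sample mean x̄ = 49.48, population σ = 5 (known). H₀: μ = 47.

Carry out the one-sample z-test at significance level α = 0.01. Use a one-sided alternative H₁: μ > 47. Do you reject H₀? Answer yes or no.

reject H₀: yes

SE = σ/√n = 5/√33 = 0.8704
z = (x̄−μ₀)/SE = (49.48−47)/0.8704 = 2.8493
p-value (one-sided, H₁ greater) = 0.00219
At α=0.01: p < α → reject H₀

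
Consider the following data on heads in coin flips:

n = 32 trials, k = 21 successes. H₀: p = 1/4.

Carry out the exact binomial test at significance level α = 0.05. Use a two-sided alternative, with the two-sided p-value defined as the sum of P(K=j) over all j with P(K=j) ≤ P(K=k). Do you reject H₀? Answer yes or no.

reject H₀: yes

Exact binomial: n=32, k=21, p₀=1/4=0.2500
P(X=j) = C(n,j)·p₀^j·(1−p₀)^(n−j); p = Σ P(X=j) over j with P(X=j) ≤ P(X=21)
p-value (two-sided) = 0.00000
At α=0.05: p < α → reject H₀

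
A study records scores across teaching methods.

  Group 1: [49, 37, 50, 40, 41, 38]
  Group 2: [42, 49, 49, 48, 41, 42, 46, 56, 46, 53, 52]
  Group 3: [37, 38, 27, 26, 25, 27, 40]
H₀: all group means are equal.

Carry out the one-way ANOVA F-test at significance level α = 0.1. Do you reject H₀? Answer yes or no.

Group means [42.50, 47.64, 31.43], grand mean 41.625
SSB = Σnᵢ(x̄ᵢ−x̄)² = 1129.865; SSW = ΣΣ(x−x̄ᵢ)² = 649.760
MSB = 1129.865/2 = 564.9326; MSW = 649.760/21 = 30.9409
F = MSB/MSW = 18.2584
df = (2, 21)
p-value (upper-tail) = 0.00003
At α=0.1: p < α → reject H₀

reject H₀: yes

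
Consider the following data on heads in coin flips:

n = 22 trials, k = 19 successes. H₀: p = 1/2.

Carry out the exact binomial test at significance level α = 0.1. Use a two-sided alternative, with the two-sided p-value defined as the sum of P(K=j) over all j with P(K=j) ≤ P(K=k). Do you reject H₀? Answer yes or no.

reject H₀: yes

Exact binomial: n=22, k=19, p₀=1/2=0.5000
P(X=j) = C(n,j)·p₀^j·(1−p₀)^(n−j); p = Σ P(X=j) over j with P(X=j) ≤ P(X=19)
p-value (two-sided) = 0.00086
At α=0.1: p < α → reject H₀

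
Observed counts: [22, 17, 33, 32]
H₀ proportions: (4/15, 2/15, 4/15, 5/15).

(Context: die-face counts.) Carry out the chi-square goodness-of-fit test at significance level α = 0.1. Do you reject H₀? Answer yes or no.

n = 104; E_i = n·p_i = [27.73, 13.87, 27.73, 34.67]
χ² = (22−27.73)²/27.73 + (17−13.87)²/13.87 + (33−27.73)²/27.73 + (32−34.67)²/34.67 = 3.0986
df = 3
p-value (upper-tail) = 0.37668
At α=0.1: p ≥ α → fail to reject H₀

reject H₀: no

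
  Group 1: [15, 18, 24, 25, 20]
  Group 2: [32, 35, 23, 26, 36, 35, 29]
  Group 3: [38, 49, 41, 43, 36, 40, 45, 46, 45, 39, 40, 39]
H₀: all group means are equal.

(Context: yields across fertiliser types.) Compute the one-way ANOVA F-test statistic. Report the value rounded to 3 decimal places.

test statistic = 47.083

Group means [20.40, 30.86, 41.75], grand mean 34.125
SSB = Σnᵢ(x̄ᵢ−x̄)² = 1714.318; SSW = ΣΣ(x−x̄ᵢ)² = 382.307
MSB = 1714.318/2 = 857.1589; MSW = 382.307/21 = 18.2051
F = MSB/MSW = 47.0834
df = (2, 21)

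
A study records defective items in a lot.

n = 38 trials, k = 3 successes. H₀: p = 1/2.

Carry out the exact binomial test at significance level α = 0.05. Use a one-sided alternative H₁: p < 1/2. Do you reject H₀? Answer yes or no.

Exact binomial: n=38, k=3, p₀=1/2=0.5000
P(X≤3) from Σ C(n,i)·p₀^i·(1−p₀)^(n−i)
p-value (one-sided, H₁ less) = 0.00000
At α=0.05: p < α → reject H₀

reject H₀: yes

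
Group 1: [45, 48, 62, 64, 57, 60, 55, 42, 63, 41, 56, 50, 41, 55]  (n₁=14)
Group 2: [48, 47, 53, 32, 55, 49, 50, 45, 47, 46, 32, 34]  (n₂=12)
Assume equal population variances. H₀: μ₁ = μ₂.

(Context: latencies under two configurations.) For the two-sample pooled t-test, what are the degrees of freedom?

df = n₁ + n₂ − 2 = 14 + 12 − 2 = 24

degrees of freedom = 24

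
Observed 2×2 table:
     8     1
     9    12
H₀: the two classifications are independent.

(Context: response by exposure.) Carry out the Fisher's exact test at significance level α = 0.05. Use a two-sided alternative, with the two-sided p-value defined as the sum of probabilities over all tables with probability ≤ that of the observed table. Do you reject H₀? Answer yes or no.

reject H₀: yes

Margins: r₁=9, r₂=21, c₁=17, c₂=13, n=30
p_obs = C(9,8)·C(21,9)/C(30,17); sum pmf over tables with pmf ≤ p_obs
p-value (two-sided) = 0.04168
At α=0.05: p < α → reject H₀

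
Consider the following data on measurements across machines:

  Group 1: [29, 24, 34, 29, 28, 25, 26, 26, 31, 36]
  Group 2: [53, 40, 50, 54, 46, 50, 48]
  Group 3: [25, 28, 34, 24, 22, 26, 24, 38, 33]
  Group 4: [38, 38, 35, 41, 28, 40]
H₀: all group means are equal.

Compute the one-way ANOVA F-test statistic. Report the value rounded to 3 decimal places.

test statistic = 31.744

Group means [28.80, 48.71, 28.22, 36.67], grand mean 34.469
SSB = Σnᵢ(x̄ᵢ−x̄)² = 2122.051; SSW = ΣΣ(x−x̄ᵢ)² = 623.917
MSB = 2122.051/3 = 707.3504; MSW = 623.917/28 = 22.2828
F = MSB/MSW = 31.7443
df = (3, 28)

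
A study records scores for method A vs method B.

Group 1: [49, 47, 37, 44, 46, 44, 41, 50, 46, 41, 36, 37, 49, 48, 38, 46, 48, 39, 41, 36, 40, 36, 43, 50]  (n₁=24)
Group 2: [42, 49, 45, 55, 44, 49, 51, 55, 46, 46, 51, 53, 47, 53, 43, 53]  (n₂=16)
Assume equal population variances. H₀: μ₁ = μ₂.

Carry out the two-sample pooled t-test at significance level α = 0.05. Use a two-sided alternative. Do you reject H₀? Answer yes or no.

x̄₁=43.000, s₁=4.872, n₁=24
x̄₂=48.875, s₂=4.288, n₂=16
s_p² = [23·4.872² + 15·4.288²]/38 = 21.6250
SE = √(s_p²·(1/24+1/16)) = 1.5009
t = (43.000−48.875)/1.5009 = -3.9144
df = 38
p-value (two-sided) = 0.00036
At α=0.05: p < α → reject H₀

reject H₀: yes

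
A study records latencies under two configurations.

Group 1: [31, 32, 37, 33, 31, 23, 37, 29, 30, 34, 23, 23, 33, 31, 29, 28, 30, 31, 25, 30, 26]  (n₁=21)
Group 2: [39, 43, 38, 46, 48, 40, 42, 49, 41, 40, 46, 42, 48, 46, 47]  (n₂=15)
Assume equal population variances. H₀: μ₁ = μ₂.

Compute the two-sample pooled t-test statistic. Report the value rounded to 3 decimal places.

test statistic = -10.476

x̄₁=29.810, s₁=4.082, n₁=21
x̄₂=43.667, s₂=3.658, n₂=15
s_p² = [20·4.082² + 14·3.658²]/34 = 15.3109
SE = √(s_p²·(1/21+1/15)) = 1.3228
t = (29.810−43.667)/1.3228 = -10.4756
df = 34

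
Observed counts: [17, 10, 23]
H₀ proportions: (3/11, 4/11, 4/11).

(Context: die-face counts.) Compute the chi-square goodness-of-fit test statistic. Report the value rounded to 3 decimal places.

test statistic = 5.788

n = 50; E_i = n·p_i = [13.64, 18.18, 18.18]
χ² = (17−13.64)²/13.64 + (10−18.18)²/18.18 + (23−18.18)²/18.18 = 5.7883
df = 2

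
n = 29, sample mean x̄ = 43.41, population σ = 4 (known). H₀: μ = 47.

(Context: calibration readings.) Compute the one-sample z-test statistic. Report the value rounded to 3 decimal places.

SE = σ/√n = 4/√29 = 0.7428
z = (x̄−μ₀)/SE = (43.41−47)/0.7428 = -4.8332

test statistic = -4.833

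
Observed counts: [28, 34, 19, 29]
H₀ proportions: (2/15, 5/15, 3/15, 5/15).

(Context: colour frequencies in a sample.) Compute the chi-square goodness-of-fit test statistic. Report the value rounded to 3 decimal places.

n = 110; E_i = n·p_i = [14.67, 36.67, 22.00, 36.67]
χ² = (28−14.67)²/14.67 + (34−36.67)²/36.67 + (19−22.00)²/22.00 + (29−36.67)²/36.67 = 14.3273
df = 3

test statistic = 14.327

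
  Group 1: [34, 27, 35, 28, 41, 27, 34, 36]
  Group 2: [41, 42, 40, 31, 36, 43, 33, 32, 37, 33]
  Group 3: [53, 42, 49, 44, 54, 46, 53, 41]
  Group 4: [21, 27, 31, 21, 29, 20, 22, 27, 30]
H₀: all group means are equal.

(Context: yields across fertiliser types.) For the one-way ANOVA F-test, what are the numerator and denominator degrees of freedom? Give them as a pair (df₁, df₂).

k = 4 groups, N = 35 total
df = (k−1, N−k) = (4−1, 35−4) = (3, 31)

degrees of freedom = [3, 31]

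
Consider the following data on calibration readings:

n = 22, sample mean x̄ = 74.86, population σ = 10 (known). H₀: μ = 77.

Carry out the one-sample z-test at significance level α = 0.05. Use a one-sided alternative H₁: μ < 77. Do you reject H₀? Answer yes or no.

reject H₀: no

SE = σ/√n = 10/√22 = 2.1320
z = (x̄−μ₀)/SE = (74.86−77)/2.1320 = -1.0037
p-value (one-sided, H₁ less) = 0.15775
At α=0.05: p ≥ α → fail to reject H₀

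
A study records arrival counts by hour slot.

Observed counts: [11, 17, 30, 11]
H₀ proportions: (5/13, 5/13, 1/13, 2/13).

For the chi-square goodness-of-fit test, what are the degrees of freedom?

df = k − 1 = 4 − 1 = 3

degrees of freedom = 3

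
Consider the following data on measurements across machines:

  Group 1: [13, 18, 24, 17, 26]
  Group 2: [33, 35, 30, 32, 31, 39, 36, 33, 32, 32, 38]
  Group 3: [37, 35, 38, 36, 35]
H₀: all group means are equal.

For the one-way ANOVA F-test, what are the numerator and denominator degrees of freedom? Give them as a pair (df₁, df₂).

k = 3 groups, N = 21 total
df = (k−1, N−k) = (3−1, 21−3) = (2, 18)

degrees of freedom = [2, 18]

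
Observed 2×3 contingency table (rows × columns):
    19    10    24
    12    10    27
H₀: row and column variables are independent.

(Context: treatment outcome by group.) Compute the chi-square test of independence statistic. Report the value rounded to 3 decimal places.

Row totals [53, 49], col totals [31, 20, 51], n=102
χ² = (19−16.11)²/16.11 + (10−10.39)²/10.39 + (24−26.50)²/26.50 + (12−14.89)²/14.89 + (10−9.61)²/9.61 + (27−24.50)²/24.50 = 1.6027
df = 2

test statistic = 1.603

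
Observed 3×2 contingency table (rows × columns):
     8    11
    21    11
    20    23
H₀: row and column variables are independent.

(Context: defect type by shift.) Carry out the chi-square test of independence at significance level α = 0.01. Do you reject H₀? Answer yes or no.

Row totals [19, 32, 43], col totals [49, 45], n=94
χ² = (8−9.90)²/9.90 + (11−9.10)²/9.10 + (21−16.68)²/16.68 + (11−15.32)²/15.32 + (20−22.41)²/22.41 + (23−20.59)²/20.59 = 3.6444
df = 2
p-value (upper-tail) = 0.16167
At α=0.01: p ≥ α → fail to reject H₀

reject H₀: no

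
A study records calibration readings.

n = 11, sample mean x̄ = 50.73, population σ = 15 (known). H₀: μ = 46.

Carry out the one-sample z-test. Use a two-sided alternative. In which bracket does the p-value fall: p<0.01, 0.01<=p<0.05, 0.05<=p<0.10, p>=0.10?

SE = σ/√n = 15/√11 = 4.5227
z = (x̄−μ₀)/SE = (50.73−46)/4.5227 = 1.0458
p-value (two-sided) = 0.29563
→ bracket: p>=0.10

p-value bracket: p>=0.10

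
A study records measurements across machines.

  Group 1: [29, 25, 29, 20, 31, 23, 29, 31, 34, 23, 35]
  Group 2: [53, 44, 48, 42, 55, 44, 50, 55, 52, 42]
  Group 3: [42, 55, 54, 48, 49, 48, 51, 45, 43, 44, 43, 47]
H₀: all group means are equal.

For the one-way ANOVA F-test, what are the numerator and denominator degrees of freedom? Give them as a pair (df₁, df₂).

degrees of freedom = [2, 30]

k = 3 groups, N = 33 total
df = (k−1, N−k) = (3−1, 33−3) = (2, 30)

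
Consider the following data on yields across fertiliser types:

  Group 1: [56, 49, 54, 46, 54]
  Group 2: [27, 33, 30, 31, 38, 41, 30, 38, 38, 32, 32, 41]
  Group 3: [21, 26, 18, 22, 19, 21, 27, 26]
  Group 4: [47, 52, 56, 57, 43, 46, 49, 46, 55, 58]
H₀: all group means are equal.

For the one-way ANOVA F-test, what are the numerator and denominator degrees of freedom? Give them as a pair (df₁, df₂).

degrees of freedom = [3, 31]

k = 4 groups, N = 35 total
df = (k−1, N−k) = (4−1, 35−4) = (3, 31)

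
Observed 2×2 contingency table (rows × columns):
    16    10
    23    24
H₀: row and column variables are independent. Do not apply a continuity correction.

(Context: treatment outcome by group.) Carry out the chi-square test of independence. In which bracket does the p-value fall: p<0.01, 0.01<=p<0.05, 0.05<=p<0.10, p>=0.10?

p-value bracket: p>=0.10

Row totals [26, 47], col totals [39, 34], n=73
χ² = (16−13.89)²/13.89 + (10−12.11)²/12.11 + (23−25.11)²/25.11 + (24−21.89)²/21.89 = 1.0684
df = 1
p-value (upper-tail) = 0.30130
→ bracket: p>=0.10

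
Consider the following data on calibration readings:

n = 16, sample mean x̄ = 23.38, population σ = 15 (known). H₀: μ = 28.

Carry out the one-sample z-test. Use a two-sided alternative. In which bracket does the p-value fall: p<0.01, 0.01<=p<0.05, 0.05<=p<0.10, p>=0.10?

p-value bracket: p>=0.10

SE = σ/√n = 15/√16 = 3.7500
z = (x̄−μ₀)/SE = (23.38−28)/3.7500 = -1.2320
p-value (two-sided) = 0.21795
→ bracket: p>=0.10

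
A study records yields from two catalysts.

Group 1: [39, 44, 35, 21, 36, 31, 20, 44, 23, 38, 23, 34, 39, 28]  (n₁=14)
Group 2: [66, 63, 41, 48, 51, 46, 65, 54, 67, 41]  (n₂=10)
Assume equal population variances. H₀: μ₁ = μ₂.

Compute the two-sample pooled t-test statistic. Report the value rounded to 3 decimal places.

test statistic = -5.711

x̄₁=32.500, s₁=8.281, n₁=14
x̄₂=54.200, s₂=10.337, n₂=10
s_p² = [13·8.281² + 9·10.337²]/22 = 84.2318
SE = √(s_p²·(1/14+1/10)) = 3.8000
t = (32.500−54.200)/3.8000 = -5.7106
df = 22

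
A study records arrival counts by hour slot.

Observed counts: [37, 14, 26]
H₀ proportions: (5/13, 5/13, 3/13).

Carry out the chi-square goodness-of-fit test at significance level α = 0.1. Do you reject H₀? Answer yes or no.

n = 77; E_i = n·p_i = [29.62, 29.62, 17.77]
χ² = (37−29.62)²/29.62 + (14−29.62)²/29.62 + (26−17.77)²/17.77 = 13.8874
df = 2
p-value (upper-tail) = 0.00096
At α=0.1: p < α → reject H₀

reject H₀: yes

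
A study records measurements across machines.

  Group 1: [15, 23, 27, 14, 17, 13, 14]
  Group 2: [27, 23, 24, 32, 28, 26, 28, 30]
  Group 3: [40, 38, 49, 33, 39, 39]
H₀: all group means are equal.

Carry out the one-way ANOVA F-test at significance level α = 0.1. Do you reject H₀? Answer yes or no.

reject H₀: yes

Group means [17.57, 27.25, 39.67], grand mean 27.571
SSB = Σnᵢ(x̄ᵢ−x̄)² = 1578.595; SSW = ΣΣ(x−x̄ᵢ)² = 368.548
MSB = 1578.595/2 = 789.2976; MSW = 368.548/18 = 20.4749
F = MSB/MSW = 38.5496
df = (2, 18)
p-value (upper-tail) = 0.00000
At α=0.1: p < α → reject H₀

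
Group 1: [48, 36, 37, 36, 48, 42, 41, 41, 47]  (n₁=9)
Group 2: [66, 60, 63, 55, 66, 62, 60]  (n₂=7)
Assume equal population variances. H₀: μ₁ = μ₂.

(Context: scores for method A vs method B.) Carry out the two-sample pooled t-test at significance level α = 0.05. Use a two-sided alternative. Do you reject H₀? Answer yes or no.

x̄₁=41.778, s₁=4.944, n₁=9
x̄₂=61.714, s₂=3.861, n₂=7
s_p² = [8·4.944² + 6·3.861²]/14 = 20.3560
SE = √(s_p²·(1/9+1/7)) = 2.2737
t = (41.778−61.714)/2.2737 = -8.7683
df = 14
p-value (two-sided) = 0.00000
At α=0.05: p < α → reject H₀

reject H₀: yes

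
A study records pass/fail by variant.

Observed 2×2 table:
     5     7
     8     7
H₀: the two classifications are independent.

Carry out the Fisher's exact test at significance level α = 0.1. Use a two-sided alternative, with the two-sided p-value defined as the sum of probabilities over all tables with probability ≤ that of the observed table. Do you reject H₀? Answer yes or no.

reject H₀: no

Margins: r₁=12, r₂=15, c₁=13, c₂=14, n=27
p_obs = C(12,5)·C(15,8)/C(27,13); sum pmf over tables with pmf ≤ p_obs
p-value (two-sided) = 0.70357
At α=0.1: p ≥ α → fail to reject H₀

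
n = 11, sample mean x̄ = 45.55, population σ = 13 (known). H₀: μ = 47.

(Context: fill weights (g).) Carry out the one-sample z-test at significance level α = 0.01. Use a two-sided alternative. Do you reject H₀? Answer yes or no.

SE = σ/√n = 13/√11 = 3.9196
z = (x̄−μ₀)/SE = (45.55−47)/3.9196 = -0.3699
p-value (two-sided) = 0.71143
At α=0.01: p ≥ α → fail to reject H₀

reject H₀: no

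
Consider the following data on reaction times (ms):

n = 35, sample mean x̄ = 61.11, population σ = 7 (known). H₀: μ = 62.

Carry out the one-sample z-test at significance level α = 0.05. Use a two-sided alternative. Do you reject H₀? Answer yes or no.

reject H₀: no

SE = σ/√n = 7/√35 = 1.1832
z = (x̄−μ₀)/SE = (61.11−62)/1.1832 = -0.7522
p-value (two-sided) = 0.45194
At α=0.05: p ≥ α → fail to reject H₀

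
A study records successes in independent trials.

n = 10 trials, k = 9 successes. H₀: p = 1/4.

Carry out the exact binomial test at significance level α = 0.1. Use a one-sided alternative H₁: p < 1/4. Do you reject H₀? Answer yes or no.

Exact binomial: n=10, k=9, p₀=1/4=0.2500
P(X≤9) from Σ C(n,i)·p₀^i·(1−p₀)^(n−i)
p-value (one-sided, H₁ less) = 1.00000
At α=0.1: p ≥ α → fail to reject H₀

reject H₀: no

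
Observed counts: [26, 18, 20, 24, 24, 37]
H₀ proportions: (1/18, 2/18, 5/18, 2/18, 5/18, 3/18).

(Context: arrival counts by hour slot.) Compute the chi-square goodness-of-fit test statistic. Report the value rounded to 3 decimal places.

test statistic = 65.736

n = 149; E_i = n·p_i = [8.28, 16.56, 41.39, 16.56, 41.39, 24.83]
χ² = (26−8.28)²/8.28 + (18−16.56)²/16.56 + (20−41.39)²/41.39 + (24−16.56)²/16.56 + (24−41.39)²/41.39 + (37−24.83)²/24.83 = 65.7356
df = 5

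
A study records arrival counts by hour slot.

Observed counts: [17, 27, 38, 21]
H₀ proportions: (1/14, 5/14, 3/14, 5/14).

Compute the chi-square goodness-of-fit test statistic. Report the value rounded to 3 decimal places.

n = 103; E_i = n·p_i = [7.36, 36.79, 22.07, 36.79]
χ² = (17−7.36)²/7.36 + (27−36.79)²/36.79 + (38−22.07)²/22.07 + (21−36.79)²/36.79 = 33.5113
df = 3

test statistic = 33.511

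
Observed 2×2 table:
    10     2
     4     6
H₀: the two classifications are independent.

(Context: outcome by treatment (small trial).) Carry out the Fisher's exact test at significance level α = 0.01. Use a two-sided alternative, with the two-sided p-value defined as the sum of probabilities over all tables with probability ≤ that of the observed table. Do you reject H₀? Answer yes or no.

reject H₀: no

Margins: r₁=12, r₂=10, c₁=14, c₂=8, n=22
p_obs = C(12,10)·C(10,4)/C(22,14); sum pmf over tables with pmf ≤ p_obs
p-value (two-sided) = 0.07430
At α=0.01: p ≥ α → fail to reject H₀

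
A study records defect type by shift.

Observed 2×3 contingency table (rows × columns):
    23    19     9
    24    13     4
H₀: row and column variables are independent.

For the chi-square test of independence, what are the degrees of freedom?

degrees of freedom = 2

df = (r−1)(c−1) = (2−1)·(3−1) = 2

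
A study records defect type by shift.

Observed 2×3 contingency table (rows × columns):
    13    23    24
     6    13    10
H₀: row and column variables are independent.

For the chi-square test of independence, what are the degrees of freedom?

degrees of freedom = 2

df = (r−1)(c−1) = (2−1)·(3−1) = 2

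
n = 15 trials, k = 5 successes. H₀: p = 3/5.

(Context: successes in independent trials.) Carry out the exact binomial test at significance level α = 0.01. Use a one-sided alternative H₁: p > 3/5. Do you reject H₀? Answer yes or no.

Exact binomial: n=15, k=5, p₀=3/5=0.6000
P(X≥5) from Σ C(n,i)·p₀^i·(1−p₀)^(n−i)
p-value (one-sided, H₁ greater) = 0.99065
At α=0.01: p ≥ α → fail to reject H₀

reject H₀: no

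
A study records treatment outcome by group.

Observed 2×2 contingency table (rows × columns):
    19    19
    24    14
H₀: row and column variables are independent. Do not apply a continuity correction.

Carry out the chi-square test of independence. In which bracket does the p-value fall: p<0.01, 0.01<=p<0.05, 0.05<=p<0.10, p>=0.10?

p-value bracket: p>=0.10

Row totals [38, 38], col totals [43, 33], n=76
χ² = (19−21.50)²/21.50 + (19−16.50)²/16.50 + (24−21.50)²/21.50 + (14−16.50)²/16.50 = 1.3390
df = 1
p-value (upper-tail) = 0.24722
→ bracket: p>=0.10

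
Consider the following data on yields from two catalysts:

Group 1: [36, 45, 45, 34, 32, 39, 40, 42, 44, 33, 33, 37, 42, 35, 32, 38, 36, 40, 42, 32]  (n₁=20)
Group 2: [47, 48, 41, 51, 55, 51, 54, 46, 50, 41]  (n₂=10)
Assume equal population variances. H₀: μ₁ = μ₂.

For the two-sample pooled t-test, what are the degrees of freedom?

df = n₁ + n₂ − 2 = 20 + 10 − 2 = 28

degrees of freedom = 28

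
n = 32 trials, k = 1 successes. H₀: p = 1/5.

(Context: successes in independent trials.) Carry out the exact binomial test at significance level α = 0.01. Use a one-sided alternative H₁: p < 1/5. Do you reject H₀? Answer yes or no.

Exact binomial: n=32, k=1, p₀=1/5=0.2000
P(X≤1) from Σ C(n,i)·p₀^i·(1−p₀)^(n−i)
p-value (one-sided, H₁ less) = 0.00713
At α=0.01: p < α → reject H₀

reject H₀: yes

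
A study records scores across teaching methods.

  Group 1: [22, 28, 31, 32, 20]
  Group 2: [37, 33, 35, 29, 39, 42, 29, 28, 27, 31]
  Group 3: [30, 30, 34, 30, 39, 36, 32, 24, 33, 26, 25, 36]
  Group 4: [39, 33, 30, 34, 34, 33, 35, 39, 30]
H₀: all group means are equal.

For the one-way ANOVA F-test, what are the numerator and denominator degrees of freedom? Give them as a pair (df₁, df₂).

k = 4 groups, N = 36 total
df = (k−1, N−k) = (4−1, 36−4) = (3, 32)

degrees of freedom = [3, 32]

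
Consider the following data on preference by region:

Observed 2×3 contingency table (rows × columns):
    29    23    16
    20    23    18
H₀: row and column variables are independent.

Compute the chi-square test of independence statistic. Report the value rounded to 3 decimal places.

Row totals [68, 61], col totals [49, 46, 34], n=129
χ² = (29−25.83)²/25.83 + (23−24.25)²/24.25 + (16−17.92)²/17.92 + (20−23.17)²/23.17 + (23−21.75)²/21.75 + (18−16.08)²/16.08 = 1.3950
df = 2

test statistic = 1.395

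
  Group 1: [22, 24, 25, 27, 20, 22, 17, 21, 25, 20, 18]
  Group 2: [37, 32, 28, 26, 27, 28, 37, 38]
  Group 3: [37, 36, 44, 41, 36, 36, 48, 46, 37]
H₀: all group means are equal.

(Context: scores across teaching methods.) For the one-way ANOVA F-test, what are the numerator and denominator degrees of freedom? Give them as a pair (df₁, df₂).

degrees of freedom = [2, 25]

k = 3 groups, N = 28 total
df = (k−1, N−k) = (3−1, 28−3) = (2, 25)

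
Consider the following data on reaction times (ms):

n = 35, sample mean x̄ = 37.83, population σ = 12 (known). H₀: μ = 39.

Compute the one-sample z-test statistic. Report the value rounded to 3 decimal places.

test statistic = -0.577

SE = σ/√n = 12/√35 = 2.0284
z = (x̄−μ₀)/SE = (37.83−39)/2.0284 = -0.5768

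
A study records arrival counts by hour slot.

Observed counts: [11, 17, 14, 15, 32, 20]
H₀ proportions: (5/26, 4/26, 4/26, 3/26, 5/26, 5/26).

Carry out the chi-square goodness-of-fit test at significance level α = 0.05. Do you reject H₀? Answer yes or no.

reject H₀: yes

n = 109; E_i = n·p_i = [20.96, 16.77, 16.77, 12.58, 20.96, 20.96]
χ² = (11−20.96)²/20.96 + (17−16.77)²/16.77 + (14−16.77)²/16.77 + (15−12.58)²/12.58 + (32−20.96)²/20.96 + (20−20.96)²/20.96 = 11.5183
df = 5
p-value (upper-tail) = 0.04202
At α=0.05: p < α → reject H₀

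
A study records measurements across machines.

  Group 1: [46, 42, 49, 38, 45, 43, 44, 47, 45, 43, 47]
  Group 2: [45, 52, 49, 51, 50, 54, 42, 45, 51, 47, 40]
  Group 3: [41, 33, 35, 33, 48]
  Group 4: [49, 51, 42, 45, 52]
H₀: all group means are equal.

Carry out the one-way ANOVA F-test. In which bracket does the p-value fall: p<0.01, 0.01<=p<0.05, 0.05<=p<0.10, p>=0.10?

Group means [44.45, 47.82, 38.00, 47.80], grand mean 45.125
SSB = Σnᵢ(x̄ᵢ−x̄)² = 374.336; SSW = ΣΣ(x−x̄ᵢ)² = 521.164
MSB = 374.336/3 = 124.7788; MSW = 521.164/28 = 18.6130
F = MSB/MSW = 6.7039
df = (3, 28)
p-value (upper-tail) = 0.00150
→ bracket: p<0.01

p-value bracket: p<0.01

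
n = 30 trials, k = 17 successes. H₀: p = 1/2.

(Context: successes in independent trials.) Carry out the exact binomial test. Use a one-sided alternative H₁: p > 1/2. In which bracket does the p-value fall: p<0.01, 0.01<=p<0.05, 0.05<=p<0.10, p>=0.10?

Exact binomial: n=30, k=17, p₀=1/2=0.5000
P(X≥17) from Σ C(n,i)·p₀^i·(1−p₀)^(n−i)
p-value (one-sided, H₁ greater) = 0.29233
→ bracket: p>=0.10

p-value bracket: p>=0.10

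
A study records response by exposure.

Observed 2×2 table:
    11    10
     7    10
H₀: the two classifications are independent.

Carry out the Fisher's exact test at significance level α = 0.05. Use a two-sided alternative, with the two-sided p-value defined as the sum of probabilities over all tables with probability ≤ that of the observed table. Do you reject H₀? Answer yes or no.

Margins: r₁=21, r₂=17, c₁=18, c₂=20, n=38
p_obs = C(21,11)·C(17,7)/C(38,18); sum pmf over tables with pmf ≤ p_obs
p-value (two-sided) = 0.53184
At α=0.05: p ≥ α → fail to reject H₀

reject H₀: no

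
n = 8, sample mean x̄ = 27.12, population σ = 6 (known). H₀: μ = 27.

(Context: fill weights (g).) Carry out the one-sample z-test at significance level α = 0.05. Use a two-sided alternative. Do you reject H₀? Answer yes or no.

reject H₀: no

SE = σ/√n = 6/√8 = 2.1213
z = (x̄−μ₀)/SE = (27.12−27)/2.1213 = 0.0566
p-value (two-sided) = 0.95489
At α=0.05: p ≥ α → fail to reject H₀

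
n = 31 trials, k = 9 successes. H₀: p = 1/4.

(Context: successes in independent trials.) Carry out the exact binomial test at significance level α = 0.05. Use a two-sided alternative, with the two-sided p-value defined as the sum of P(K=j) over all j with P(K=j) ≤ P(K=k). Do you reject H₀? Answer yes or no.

Exact binomial: n=31, k=9, p₀=1/4=0.2500
P(X=j) = C(n,j)·p₀^j·(1−p₀)^(n−j); p = Σ P(X=j) over j with P(X=j) ≤ P(X=9)
p-value (two-sided) = 0.67792
At α=0.05: p ≥ α → fail to reject H₀

reject H₀: no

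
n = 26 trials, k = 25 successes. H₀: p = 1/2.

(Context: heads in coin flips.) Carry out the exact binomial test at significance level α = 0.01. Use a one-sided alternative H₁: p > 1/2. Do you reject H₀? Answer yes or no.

Exact binomial: n=26, k=25, p₀=1/2=0.5000
P(X≥25) from Σ C(n,i)·p₀^i·(1−p₀)^(n−i)
p-value (one-sided, H₁ greater) = 0.00000
At α=0.01: p < α → reject H₀

reject H₀: yes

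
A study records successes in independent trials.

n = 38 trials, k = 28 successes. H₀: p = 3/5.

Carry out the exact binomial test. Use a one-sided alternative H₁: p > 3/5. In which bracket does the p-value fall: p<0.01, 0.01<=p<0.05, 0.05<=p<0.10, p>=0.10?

Exact binomial: n=38, k=28, p₀=3/5=0.6000
P(X≥28) from Σ C(n,i)·p₀^i·(1−p₀)^(n−i)
p-value (one-sided, H₁ greater) = 0.05722
→ bracket: 0.05<=p<0.10

p-value bracket: 0.05<=p<0.10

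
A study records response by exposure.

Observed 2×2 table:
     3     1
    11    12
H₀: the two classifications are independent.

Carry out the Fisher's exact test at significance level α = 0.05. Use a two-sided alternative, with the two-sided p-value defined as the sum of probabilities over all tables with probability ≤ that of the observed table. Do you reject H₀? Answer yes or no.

reject H₀: no

Margins: r₁=4, r₂=23, c₁=14, c₂=13, n=27
p_obs = C(4,3)·C(23,11)/C(27,14); sum pmf over tables with pmf ≤ p_obs
p-value (two-sided) = 0.59556
At α=0.05: p ≥ α → fail to reject H₀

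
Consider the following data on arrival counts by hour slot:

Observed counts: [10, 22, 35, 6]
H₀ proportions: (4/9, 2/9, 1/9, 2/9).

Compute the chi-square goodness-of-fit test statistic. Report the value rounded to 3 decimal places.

test statistic = 113.164

n = 73; E_i = n·p_i = [32.44, 16.22, 8.11, 16.22]
χ² = (10−32.44)²/32.44 + (22−16.22)²/16.22 + (35−8.11)²/8.11 + (6−16.22)²/16.22 = 113.1644
df = 3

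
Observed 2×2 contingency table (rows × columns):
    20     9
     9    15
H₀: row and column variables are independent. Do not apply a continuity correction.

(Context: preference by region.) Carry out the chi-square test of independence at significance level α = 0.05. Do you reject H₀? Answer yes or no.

Row totals [29, 24], col totals [29, 24], n=53
χ² = (20−15.87)²/15.87 + (9−13.13)²/13.13 + (9−13.13)²/13.13 + (15−10.87)²/10.87 = 5.2474
df = 1
p-value (upper-tail) = 0.02198
At α=0.05: p < α → reject H₀

reject H₀: yes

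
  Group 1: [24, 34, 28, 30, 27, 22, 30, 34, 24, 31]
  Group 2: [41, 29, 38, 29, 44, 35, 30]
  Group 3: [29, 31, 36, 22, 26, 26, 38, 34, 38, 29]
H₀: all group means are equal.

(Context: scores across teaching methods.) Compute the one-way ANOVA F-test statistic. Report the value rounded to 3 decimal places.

Group means [28.40, 35.14, 30.90], grand mean 31.074
SSB = Σnᵢ(x̄ᵢ−x̄)² = 187.695; SSW = ΣΣ(x−x̄ᵢ)² = 650.157
MSB = 187.695/2 = 93.8474; MSW = 650.157/24 = 27.0899
F = MSB/MSW = 3.4643
df = (2, 24)

test statistic = 3.464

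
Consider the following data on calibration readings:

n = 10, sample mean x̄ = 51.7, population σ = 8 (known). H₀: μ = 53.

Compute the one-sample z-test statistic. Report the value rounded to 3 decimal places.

SE = σ/√n = 8/√10 = 2.5298
z = (x̄−μ₀)/SE = (51.7−53)/2.5298 = -0.5139

test statistic = -0.514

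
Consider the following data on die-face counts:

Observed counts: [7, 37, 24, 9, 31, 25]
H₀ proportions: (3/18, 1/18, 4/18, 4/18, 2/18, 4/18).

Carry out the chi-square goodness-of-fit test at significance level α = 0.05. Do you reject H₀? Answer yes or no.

n = 133; E_i = n·p_i = [22.17, 7.39, 29.56, 29.56, 14.78, 29.56]
χ² = (7−22.17)²/22.17 + (37−7.39)²/7.39 + (24−29.56)²/29.56 + (9−29.56)²/29.56 + (31−14.78)²/14.78 + (25−29.56)²/29.56 = 162.8947
df = 5
p-value (upper-tail) = 0.00000
At α=0.05: p < α → reject H₀

reject H₀: yes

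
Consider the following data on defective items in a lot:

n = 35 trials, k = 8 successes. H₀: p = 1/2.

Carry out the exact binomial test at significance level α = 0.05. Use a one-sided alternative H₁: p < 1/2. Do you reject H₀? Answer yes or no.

reject H₀: yes

Exact binomial: n=35, k=8, p₀=1/2=0.5000
P(X≤8) from Σ C(n,i)·p₀^i·(1−p₀)^(n−i)
p-value (one-sided, H₁ less) = 0.00094
At α=0.05: p < α → reject H₀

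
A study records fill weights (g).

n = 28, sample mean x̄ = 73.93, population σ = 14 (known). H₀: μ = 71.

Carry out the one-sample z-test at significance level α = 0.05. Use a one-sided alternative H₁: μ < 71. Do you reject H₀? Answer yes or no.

SE = σ/√n = 14/√28 = 2.6458
z = (x̄−μ₀)/SE = (73.93−71)/2.6458 = 1.1074
p-value (one-sided, H₁ less) = 0.86595
At α=0.05: p ≥ α → fail to reject H₀

reject H₀: no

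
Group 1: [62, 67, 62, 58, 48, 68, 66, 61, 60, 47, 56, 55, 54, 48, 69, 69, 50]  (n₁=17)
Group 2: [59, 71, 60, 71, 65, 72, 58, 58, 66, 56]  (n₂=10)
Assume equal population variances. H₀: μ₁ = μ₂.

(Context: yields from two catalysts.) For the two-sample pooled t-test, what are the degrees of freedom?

degrees of freedom = 25

df = n₁ + n₂ − 2 = 17 + 10 − 2 = 25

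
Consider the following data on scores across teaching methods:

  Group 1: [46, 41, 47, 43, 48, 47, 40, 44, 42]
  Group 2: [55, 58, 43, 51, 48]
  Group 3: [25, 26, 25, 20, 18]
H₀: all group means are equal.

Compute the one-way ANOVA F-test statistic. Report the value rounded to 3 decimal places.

test statistic = 69.967

Group means [44.22, 51.00, 22.80], grand mean 40.368
SSB = Σnᵢ(x̄ᵢ−x̄)² = 2242.065; SSW = ΣΣ(x−x̄ᵢ)² = 256.356
MSB = 2242.065/2 = 1121.0327; MSW = 256.356/16 = 16.0222
F = MSB/MSW = 69.9674
df = (2, 16)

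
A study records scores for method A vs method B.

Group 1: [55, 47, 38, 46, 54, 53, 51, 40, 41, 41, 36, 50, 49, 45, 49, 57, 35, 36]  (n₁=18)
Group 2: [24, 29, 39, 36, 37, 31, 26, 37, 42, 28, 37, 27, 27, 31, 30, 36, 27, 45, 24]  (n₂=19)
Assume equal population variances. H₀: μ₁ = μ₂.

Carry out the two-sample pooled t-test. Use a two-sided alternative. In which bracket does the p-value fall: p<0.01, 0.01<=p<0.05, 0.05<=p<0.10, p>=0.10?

x̄₁=45.722, s₁=7.053, n₁=18
x̄₂=32.263, s₂=6.208, n₂=19
s_p² = [17·7.053² + 18·6.208²]/35 = 43.9799
SE = √(s_p²·(1/18+1/19)) = 2.1813
t = (45.722−32.263)/2.1813 = 6.1702
df = 35
p-value (two-sided) = 0.00000
→ bracket: p<0.01

p-value bracket: p<0.01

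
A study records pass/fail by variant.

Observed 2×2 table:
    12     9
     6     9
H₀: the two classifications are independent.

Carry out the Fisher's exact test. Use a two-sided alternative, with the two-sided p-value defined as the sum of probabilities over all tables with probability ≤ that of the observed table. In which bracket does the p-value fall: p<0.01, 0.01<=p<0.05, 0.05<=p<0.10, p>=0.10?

p-value bracket: p>=0.10

Margins: r₁=21, r₂=15, c₁=18, c₂=18, n=36
p_obs = C(21,12)·C(15,6)/C(36,18); sum pmf over tables with pmf ≤ p_obs
p-value (two-sided) = 0.49979
→ bracket: p>=0.10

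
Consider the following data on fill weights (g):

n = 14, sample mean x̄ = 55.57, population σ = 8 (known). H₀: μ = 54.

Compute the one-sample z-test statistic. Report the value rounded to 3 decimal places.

test statistic = 0.734

SE = σ/√n = 8/√14 = 2.1381
z = (x̄−μ₀)/SE = (55.57−54)/2.1381 = 0.7343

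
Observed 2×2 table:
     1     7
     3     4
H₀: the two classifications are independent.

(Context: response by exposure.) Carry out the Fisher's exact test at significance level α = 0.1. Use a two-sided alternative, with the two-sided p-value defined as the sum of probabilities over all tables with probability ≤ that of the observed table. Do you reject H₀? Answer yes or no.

Margins: r₁=8, r₂=7, c₁=4, c₂=11, n=15
p_obs = C(8,1)·C(7,3)/C(15,4); sum pmf over tables with pmf ≤ p_obs
p-value (two-sided) = 0.28205
At α=0.1: p ≥ α → fail to reject H₀

reject H₀: no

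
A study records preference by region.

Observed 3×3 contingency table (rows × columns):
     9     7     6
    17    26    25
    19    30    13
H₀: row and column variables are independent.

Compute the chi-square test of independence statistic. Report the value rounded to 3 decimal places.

Row totals [22, 68, 62], col totals [45, 63, 44], n=152
χ² = (9−6.51)²/6.51 + (7−9.12)²/9.12 + (6−6.37)²/6.37 + (17−20.13)²/20.13 + (26−28.18)²/28.18 + (25−19.68)²/19.68 + (19−18.36)²/18.36 + (30−25.70)²/25.70 + (13−17.95)²/17.95 = 5.6618
df = 4

test statistic = 5.662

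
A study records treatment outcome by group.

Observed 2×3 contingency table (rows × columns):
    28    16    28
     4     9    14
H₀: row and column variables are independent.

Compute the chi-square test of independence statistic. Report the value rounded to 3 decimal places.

Row totals [72, 27], col totals [32, 25, 42], n=99
χ² = (28−23.27)²/23.27 + (16−18.18)²/18.18 + (28−30.55)²/30.55 + (4−8.73)²/8.73 + (9−6.82)²/6.82 + (14−11.45)²/11.45 = 5.2586
df = 2

test statistic = 5.259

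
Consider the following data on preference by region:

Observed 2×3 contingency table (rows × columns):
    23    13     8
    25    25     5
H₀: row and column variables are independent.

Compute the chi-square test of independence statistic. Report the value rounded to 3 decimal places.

test statistic = 3.385

Row totals [44, 55], col totals [48, 38, 13], n=99
χ² = (23−21.33)²/21.33 + (13−16.89)²/16.89 + (8−5.78)²/5.78 + (25−26.67)²/26.67 + (25−21.11)²/21.11 + (5−7.22)²/7.22 = 3.3847
df = 2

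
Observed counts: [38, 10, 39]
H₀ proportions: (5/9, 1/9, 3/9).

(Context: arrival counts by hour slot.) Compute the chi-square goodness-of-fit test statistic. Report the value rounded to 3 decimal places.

test statistic = 5.669

n = 87; E_i = n·p_i = [48.33, 9.67, 29.00]
χ² = (38−48.33)²/48.33 + (10−9.67)²/9.67 + (39−29.00)²/29.00 = 5.6690
df = 2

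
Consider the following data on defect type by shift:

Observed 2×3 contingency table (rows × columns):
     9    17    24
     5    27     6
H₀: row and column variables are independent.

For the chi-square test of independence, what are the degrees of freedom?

df = (r−1)(c−1) = (2−1)·(3−1) = 2

degrees of freedom = 2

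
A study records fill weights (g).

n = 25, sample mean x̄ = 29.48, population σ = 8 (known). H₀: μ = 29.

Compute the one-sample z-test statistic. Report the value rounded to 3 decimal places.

test statistic = 0.300

SE = σ/√n = 8/√25 = 1.6000
z = (x̄−μ₀)/SE = (29.48−29)/1.6000 = 0.3000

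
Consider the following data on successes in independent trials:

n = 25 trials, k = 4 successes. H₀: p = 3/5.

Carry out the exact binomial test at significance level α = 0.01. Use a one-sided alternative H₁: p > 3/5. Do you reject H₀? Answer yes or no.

Exact binomial: n=25, k=4, p₀=3/5=0.6000
P(X≥4) from Σ C(n,i)·p₀^i·(1−p₀)^(n−i)
p-value (one-sided, H₁ greater) = 1.00000
At α=0.01: p ≥ α → fail to reject H₀

reject H₀: no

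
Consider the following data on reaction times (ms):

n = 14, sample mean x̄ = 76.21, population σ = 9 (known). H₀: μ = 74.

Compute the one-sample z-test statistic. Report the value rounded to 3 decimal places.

test statistic = 0.919

SE = σ/√n = 9/√14 = 2.4054
z = (x̄−μ₀)/SE = (76.21−74)/2.4054 = 0.9188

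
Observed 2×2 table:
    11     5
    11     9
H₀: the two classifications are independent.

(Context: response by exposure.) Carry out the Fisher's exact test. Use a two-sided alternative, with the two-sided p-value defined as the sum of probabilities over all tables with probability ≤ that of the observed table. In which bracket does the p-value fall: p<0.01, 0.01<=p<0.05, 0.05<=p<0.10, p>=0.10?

p-value bracket: p>=0.10

Margins: r₁=16, r₂=20, c₁=22, c₂=14, n=36
p_obs = C(16,11)·C(20,11)/C(36,22); sum pmf over tables with pmf ≤ p_obs
p-value (two-sided) = 0.50067
→ bracket: p>=0.10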